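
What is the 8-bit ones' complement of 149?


149 ^ 255 = 106

106


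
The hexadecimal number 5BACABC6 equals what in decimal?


5BACABC6 hex = 1538042822 decimal

1538042822


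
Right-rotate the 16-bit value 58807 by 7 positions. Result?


Rotate 0b1110010110110111 right by 7 (16-bit) = 0b110111111001011 = 28619

28619


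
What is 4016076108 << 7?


0b11101111011000000111010101001100 << 7 = 0b111011110110000001110101010011000000000 = 514057741824

514057741824


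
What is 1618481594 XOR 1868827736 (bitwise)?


0b1100000011110000001000110111010 ^ 0b1101111011001000000110001011000 = 0b1111000111000001110111100010 = 253500898

253500898


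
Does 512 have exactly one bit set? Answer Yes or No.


0b1000000000. Only one bit set => Yes

Yes


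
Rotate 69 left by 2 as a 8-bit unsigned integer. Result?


Rotate 0b1000101 left by 2 (8-bit) = 0b10101 = 21

21


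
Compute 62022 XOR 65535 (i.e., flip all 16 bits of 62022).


62022 ^ 65535 = 3513

3513


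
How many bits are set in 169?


0b10101001 has 4 set bits

4


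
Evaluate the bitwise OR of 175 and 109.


0b10101111 | 0b1101101 = 0b11101111 = 239

239


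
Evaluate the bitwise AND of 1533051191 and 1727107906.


0b1011011011000001000000100110111 & 0b1100110111100011001001101000010 = 0b1000010011000001000000100000010 = 1113620738

1113620738


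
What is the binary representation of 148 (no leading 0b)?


148 = 10010100 in binary

10010100


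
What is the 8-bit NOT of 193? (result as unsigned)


~0b11000001 = 0b111110 = 62 (8-bit unsigned)

62


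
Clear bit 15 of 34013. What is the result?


34013 & ~(1 << 15) = 1245

1245


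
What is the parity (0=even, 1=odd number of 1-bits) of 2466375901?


0b10010011000000011110100011011101 has 15 ones => parity 1

1


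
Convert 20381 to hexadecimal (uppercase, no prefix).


20381 = 4F9D hex

4F9D


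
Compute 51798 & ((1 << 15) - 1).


51798 & 32767 = 19030

19030


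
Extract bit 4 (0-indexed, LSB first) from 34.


0b100010, position 4 = 0

0


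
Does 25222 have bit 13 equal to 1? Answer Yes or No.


0b110001010000110, bit 13 = 1. Yes

Yes


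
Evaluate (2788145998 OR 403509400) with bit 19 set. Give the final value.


Step 1: 2788145998 | 403509400 = 3190799326
Step 2: 3190799326 | (1 << 19) = 3190799326 | 524288 = 3190799326

3190799326


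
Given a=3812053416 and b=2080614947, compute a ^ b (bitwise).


3812053416 ^ 2080614947 = 2671049611

2671049611


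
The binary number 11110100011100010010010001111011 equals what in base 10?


11110100011100010010010001111011 in decimal = 4101055611

4101055611


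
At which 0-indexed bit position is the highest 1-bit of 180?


0b10110100. Highest set bit at position 7

7


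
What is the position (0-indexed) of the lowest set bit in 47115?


0b1011100000001011. Lowest set bit at position 0

0


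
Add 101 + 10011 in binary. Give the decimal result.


101 + 10011 = 11000 = 24

24


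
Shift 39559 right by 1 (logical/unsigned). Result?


0b1001101010000111 >> 1 = 0b100110101000011 = 19779

19779


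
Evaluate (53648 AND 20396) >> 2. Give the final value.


Step 1: 53648 & 20396 = 16768
Step 2: 16768 >> 2 = 4192

4192


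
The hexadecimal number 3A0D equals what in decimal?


3A0D hex = 14861 decimal

14861


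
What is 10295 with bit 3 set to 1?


10295 | (1 << 3) = 10295 | 8 = 10303

10303


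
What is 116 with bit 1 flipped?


116 ^ (1 << 1) = 116 ^ 2 = 118

118


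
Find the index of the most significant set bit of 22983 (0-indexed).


0b101100111000111. Highest set bit at position 14

14


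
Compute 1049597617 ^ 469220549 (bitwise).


0b111110100011111001011010110001 ^ 0b11011111101111011110011000101 = 0b100101011110000010101001110100 = 628632180

628632180


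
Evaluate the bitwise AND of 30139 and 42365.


0b111010110111011 & 0b1010010101111101 = 0b10010100111001 = 9529

9529


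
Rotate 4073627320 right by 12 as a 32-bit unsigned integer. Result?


Rotate 0b11110010110011101001111010111000 right by 12 (32-bit) = 0b11101011100011110010110011101001 = 3952028905

3952028905


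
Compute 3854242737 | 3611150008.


0b11100101101110110001001110110001 | 0b11010111001111011100011010111000 = 0b11110111101111111101011110111001 = 4156544953

4156544953


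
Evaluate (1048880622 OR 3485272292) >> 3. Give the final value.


Step 1: 1048880622 | 3485272292 = 4290620910
Step 2: 4290620910 >> 3 = 536327613

536327613


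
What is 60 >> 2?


0b111100 >> 2 = 0b1111 = 15

15


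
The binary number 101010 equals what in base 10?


101010 in decimal = 42

42


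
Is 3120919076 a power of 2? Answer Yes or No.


0b10111010000001010111001000100100. Multiple bits set => No

No


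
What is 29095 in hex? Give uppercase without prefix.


29095 = 71A7 hex

71A7


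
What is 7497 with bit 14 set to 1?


7497 | (1 << 14) = 7497 | 16384 = 23881

23881


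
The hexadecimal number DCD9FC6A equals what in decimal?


DCD9FC6A hex = 3705273450 decimal

3705273450


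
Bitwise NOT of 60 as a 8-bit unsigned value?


~0b111100 = 0b11000011 = 195 (8-bit unsigned)

195


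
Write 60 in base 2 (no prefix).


60 = 111100 in binary

111100


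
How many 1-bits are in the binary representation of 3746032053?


0b11011111010001111110100110110101 has 21 set bits

21


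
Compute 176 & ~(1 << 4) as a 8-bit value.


176 & ~(1 << 4) = 160

160


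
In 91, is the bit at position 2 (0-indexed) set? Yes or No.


0b1011011, bit 2 = 0. No

No


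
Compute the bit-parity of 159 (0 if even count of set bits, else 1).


0b10011111 has 6 ones => parity 0

0


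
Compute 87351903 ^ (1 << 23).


87351903 ^ (1 << 23) = 87351903 ^ 8388608 = 95740511

95740511


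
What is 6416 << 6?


0b1100100010000 << 6 = 0b1100100010000000000 = 410624

410624


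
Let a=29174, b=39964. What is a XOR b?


29174 ^ 39964 = 60906

60906


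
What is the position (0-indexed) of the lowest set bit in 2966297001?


0b10110000110011100001100110101001. Lowest set bit at position 0

0


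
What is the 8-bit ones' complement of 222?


222 ^ 255 = 33

33


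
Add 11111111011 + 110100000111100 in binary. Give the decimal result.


11111111011 + 110100000111100 = 111000000110111 = 28727

28727


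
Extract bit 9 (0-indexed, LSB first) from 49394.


0b1100000011110010, position 9 = 0

0


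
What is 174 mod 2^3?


174 & 7 = 6

6


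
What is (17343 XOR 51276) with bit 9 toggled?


Step 1: 17343 ^ 51276 = 35827
Step 2: 35827 ^ (1 << 9) = 35827 ^ 512 = 35315

35315


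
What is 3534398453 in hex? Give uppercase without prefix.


3534398453 = D2AAA3F5 hex

D2AAA3F5


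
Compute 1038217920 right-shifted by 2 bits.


0b111101111000011111001011000000 >> 2 = 0b1111011110000111110010110000 = 259554480

259554480


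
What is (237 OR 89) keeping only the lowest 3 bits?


Step 1: 237 | 89 = 253
Step 2: 253 & 7 = 5

5


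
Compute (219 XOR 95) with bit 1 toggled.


Step 1: 219 ^ 95 = 132
Step 2: 132 ^ (1 << 1) = 132 ^ 2 = 134

134


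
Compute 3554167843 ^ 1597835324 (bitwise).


0b11010011110110000100110000100011 ^ 0b1011111001111010000100000111100 = 0b10001100111001010100010000011111 = 2363835423

2363835423


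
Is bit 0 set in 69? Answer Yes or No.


0b1000101, bit 0 = 1. Yes

Yes


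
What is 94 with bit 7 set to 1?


94 | (1 << 7) = 94 | 128 = 222

222


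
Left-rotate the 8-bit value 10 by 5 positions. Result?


Rotate 0b1010 left by 5 (8-bit) = 0b1000001 = 65

65


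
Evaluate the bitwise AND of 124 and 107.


0b1111100 & 0b1101011 = 0b1101000 = 104

104


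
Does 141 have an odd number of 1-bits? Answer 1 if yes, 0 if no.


0b10001101 has 4 ones => parity 0

0


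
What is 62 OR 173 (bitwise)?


0b111110 | 0b10101101 = 0b10111111 = 191

191


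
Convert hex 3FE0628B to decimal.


3FE0628B hex = 1071669899 decimal

1071669899


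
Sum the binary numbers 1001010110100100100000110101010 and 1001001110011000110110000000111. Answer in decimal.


1001010110100100100000110101010 + 1001001110011000110110000000111 = 10010100100111101010110110110001 = 2493427121

2493427121


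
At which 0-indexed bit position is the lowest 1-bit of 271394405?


0b10000001011010010011001100101. Lowest set bit at position 0

0


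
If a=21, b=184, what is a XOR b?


21 ^ 184 = 173

173


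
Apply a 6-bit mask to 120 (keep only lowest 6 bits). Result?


120 & 63 = 56

56


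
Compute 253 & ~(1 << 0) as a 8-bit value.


253 & ~(1 << 0) = 252

252


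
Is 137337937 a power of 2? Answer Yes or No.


0b1000001011111001110001010001. Multiple bits set => No

No


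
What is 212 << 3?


0b11010100 << 3 = 0b11010100000 = 1696

1696


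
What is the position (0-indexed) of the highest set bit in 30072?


0b111010101111000. Highest set bit at position 14

14


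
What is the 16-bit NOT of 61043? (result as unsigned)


~0b1110111001110011 = 0b1000110001100 = 4492 (16-bit unsigned)

4492


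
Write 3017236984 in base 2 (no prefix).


3017236984 = 10110011110101110110000111111000 in binary

10110011110101110110000111111000


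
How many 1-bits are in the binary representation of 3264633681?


0b11000010100101100101101101010001 has 15 set bits

15


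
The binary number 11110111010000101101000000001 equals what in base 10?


11110111010000101101000000001 in decimal = 518543873

518543873


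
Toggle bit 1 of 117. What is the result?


117 ^ (1 << 1) = 117 ^ 2 = 119

119


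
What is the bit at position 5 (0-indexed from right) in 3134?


0b110000111110, position 5 = 1

1


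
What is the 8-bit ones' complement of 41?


41 ^ 255 = 214

214


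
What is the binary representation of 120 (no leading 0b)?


120 = 1111000 in binary

1111000


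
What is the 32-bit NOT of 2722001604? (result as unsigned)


~0b10100010001111100111001011000100 = 0b1011101110000011000110100111011 = 1572965691 (32-bit unsigned)

1572965691


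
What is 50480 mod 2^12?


50480 & 4095 = 1328

1328


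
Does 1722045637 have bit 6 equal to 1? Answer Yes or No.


0b1100110101001000101010011000101, bit 6 = 1. Yes

Yes


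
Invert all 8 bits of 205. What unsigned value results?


205 ^ 255 = 50

50


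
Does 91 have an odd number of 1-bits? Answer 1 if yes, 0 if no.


0b1011011 has 5 ones => parity 1

1


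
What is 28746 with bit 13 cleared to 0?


28746 & ~(1 << 13) = 20554

20554


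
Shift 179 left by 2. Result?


0b10110011 << 2 = 0b1011001100 = 716

716


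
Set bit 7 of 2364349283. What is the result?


2364349283 | (1 << 7) = 2364349283 | 128 = 2364349411

2364349411


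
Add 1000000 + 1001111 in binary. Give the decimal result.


1000000 + 1001111 = 10001111 = 143

143


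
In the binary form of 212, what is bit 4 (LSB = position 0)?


0b11010100, position 4 = 1

1


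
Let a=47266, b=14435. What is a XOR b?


47266 ^ 14435 = 32961

32961


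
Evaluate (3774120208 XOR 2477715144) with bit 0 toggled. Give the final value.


Step 1: 3774120208 ^ 2477715144 = 1935306712
Step 2: 1935306712 ^ (1 << 0) = 1935306712 ^ 1 = 1935306713

1935306713


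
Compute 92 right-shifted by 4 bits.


0b1011100 >> 4 = 0b101 = 5

5


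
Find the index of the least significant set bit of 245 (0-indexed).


0b11110101. Lowest set bit at position 0

0


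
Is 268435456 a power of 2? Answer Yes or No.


0b10000000000000000000000000000. Only one bit set => Yes

Yes


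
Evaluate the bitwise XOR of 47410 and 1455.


0b1011100100110010 ^ 0b10110101111 = 0b1011110010011101 = 48285

48285


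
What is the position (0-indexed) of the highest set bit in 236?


0b11101100. Highest set bit at position 7

7


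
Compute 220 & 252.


0b11011100 & 0b11111100 = 0b11011100 = 220

220


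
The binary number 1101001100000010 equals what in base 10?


1101001100000010 in decimal = 54018

54018


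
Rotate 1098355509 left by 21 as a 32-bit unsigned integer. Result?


Rotate 0b1000001011101111001001100110101 left by 21 (32-bit) = 0b1100110101010000010111011110010 = 1722298098

1722298098


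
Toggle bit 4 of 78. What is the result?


78 ^ (1 << 4) = 78 ^ 16 = 94

94


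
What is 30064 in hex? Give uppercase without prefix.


30064 = 7570 hex

7570


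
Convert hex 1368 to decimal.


1368 hex = 4968 decimal

4968


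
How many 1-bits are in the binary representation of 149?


0b10010101 has 4 set bits

4


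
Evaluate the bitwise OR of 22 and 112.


0b10110 | 0b1110000 = 0b1110110 = 118

118


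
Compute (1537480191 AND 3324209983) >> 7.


Step 1: 1537480191 & 3324209983 = 1109393727
Step 2: 1109393727 >> 7 = 8667138

8667138


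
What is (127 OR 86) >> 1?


Step 1: 127 | 86 = 127
Step 2: 127 >> 1 = 63

63


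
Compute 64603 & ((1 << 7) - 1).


64603 & 127 = 91

91


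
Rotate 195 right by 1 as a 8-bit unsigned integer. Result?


Rotate 0b11000011 right by 1 (8-bit) = 0b11100001 = 225

225


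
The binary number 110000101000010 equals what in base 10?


110000101000010 in decimal = 24898

24898


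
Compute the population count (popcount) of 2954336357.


0b10110000000101111001100001100101 has 14 set bits

14


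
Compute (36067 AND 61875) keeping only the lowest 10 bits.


Step 1: 36067 & 61875 = 32931
Step 2: 32931 & 1023 = 163

163


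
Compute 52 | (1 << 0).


52 | (1 << 0) = 52 | 1 = 53

53


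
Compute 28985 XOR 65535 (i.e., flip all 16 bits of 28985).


28985 ^ 65535 = 36550

36550


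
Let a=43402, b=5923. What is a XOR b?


43402 ^ 5923 = 48809

48809


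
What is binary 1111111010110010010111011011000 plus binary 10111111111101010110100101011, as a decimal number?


1111111010110010010111011011000 + 10111111111101010110100101011 = 10010111010101111101110000000011 = 2539117571

2539117571


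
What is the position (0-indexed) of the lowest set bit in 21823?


0b101010100111111. Lowest set bit at position 0

0


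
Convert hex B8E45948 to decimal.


B8E45948 hex = 3101972808 decimal

3101972808


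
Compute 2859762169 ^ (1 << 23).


2859762169 ^ (1 << 23) = 2859762169 ^ 8388608 = 2868150777

2868150777


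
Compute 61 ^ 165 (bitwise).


0b111101 ^ 0b10100101 = 0b10011000 = 152

152


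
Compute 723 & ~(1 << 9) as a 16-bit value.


723 & ~(1 << 9) = 211

211


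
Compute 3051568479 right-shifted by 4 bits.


0b10110101111000110011110101011111 >> 4 = 0b1011010111100011001111010101 = 190723029

190723029


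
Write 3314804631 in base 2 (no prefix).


3314804631 = 11000101100100111110011110010111 in binary

11000101100100111110011110010111


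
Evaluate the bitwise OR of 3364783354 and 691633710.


0b11001000100011101000010011111010 | 0b101001001110010111111000101110 = 0b11101001101111111111111011111110 = 3921673982

3921673982


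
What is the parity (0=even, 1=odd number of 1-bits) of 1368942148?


0b1010001100110000110011001000100 has 12 ones => parity 0

0


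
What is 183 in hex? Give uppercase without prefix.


183 = B7 hex

B7


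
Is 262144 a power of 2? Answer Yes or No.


0b1000000000000000000. Only one bit set => Yes

Yes


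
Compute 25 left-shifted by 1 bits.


0b11001 << 1 = 0b110010 = 50

50


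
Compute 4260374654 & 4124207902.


0b11111101111100000010100001111110 & 0b11110101110100100110101100011110 = 0b11110101110100000010100000011110 = 4124059678

4124059678


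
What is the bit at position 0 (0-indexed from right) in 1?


0b1, position 0 = 1

1


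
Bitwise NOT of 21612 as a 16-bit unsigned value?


~0b101010001101100 = 0b1010101110010011 = 43923 (16-bit unsigned)

43923


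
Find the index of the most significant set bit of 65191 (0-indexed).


0b1111111010100111. Highest set bit at position 15

15


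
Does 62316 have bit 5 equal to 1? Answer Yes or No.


0b1111001101101100, bit 5 = 1. Yes

Yes


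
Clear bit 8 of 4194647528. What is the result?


4194647528 & ~(1 << 8) = 4194647272

4194647272


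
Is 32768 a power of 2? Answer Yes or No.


0b1000000000000000. Only one bit set => Yes

Yes


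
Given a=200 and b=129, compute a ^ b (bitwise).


200 ^ 129 = 73

73


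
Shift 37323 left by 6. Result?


0b1001000111001011 << 6 = 0b1001000111001011000000 = 2388672

2388672


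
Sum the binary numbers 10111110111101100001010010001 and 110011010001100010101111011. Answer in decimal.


10111110111101100001010010001 + 110011010001100010101111011 = 11110010001111000100000001100 = 508004364

508004364


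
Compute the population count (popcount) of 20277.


0b100111100110101 has 9 set bits

9


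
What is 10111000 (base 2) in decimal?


10111000 in decimal = 184

184


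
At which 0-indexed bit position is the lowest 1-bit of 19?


0b10011. Lowest set bit at position 0

0


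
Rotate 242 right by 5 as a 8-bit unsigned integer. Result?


Rotate 0b11110010 right by 5 (8-bit) = 0b10010111 = 151

151


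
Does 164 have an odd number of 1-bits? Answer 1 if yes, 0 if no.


0b10100100 has 3 ones => parity 1

1


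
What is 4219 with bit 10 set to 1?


4219 | (1 << 10) = 4219 | 1024 = 5243

5243


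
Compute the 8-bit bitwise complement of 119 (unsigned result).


~0b1110111 = 0b10001000 = 136 (8-bit unsigned)

136


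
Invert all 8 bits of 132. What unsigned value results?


132 ^ 255 = 123

123


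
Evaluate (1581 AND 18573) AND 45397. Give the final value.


Step 1: 1581 & 18573 = 13
Step 2: 13 & 45397 = 5

5


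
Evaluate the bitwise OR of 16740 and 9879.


0b100000101100100 | 0b10011010010111 = 0b110011111110111 = 26615

26615


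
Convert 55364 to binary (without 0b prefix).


55364 = 1101100001000100 in binary

1101100001000100


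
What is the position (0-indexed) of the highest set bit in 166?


0b10100110. Highest set bit at position 7

7


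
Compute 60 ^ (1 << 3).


60 ^ (1 << 3) = 60 ^ 8 = 52

52


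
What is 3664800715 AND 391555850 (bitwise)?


0b11011010011100000110101111001011 & 0b10111010101101010101100001010 = 0b10010010100000010101100001010 = 307243786

307243786


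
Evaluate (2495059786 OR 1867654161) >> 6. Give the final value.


Step 1: 2495059786 | 1867654161 = 4294424411
Step 2: 4294424411 >> 6 = 67100381

67100381


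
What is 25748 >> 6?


0b110010010010100 >> 6 = 0b110010010 = 402

402


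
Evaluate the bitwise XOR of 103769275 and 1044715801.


0b110001011110110010010111011 ^ 0b111110010001010001100100011001 = 0b111000011010100111110110100010 = 946503074

946503074


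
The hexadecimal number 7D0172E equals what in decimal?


7D0172E hex = 131077934 decimal

131077934


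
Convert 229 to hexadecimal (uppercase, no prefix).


229 = E5 hex

E5


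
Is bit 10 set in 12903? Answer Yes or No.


0b11001001100111, bit 10 = 0. No

No


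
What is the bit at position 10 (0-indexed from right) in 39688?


0b1001101100001000, position 10 = 0

0


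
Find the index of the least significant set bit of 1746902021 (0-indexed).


0b1101000000111111001110000000101. Lowest set bit at position 0

0


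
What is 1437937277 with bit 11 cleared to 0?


1437937277 & ~(1 << 11) = 1437935229

1437935229


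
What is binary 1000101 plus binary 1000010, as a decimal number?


1000101 + 1000010 = 10000111 = 135

135


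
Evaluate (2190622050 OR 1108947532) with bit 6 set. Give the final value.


Step 1: 2190622050 | 1108947532 = 3264954222
Step 2: 3264954222 | (1 << 6) = 3264954222 | 64 = 3264954222

3264954222


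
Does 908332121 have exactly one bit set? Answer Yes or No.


0b110110001001000000110001011001. Multiple bits set => No

No


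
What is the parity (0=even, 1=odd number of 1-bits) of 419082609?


0b11000111110101011000101110001 has 16 ones => parity 0

0


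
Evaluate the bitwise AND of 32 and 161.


0b100000 & 0b10100001 = 0b100000 = 32

32


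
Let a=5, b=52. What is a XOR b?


5 ^ 52 = 49

49


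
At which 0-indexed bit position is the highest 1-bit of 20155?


0b100111010111011. Highest set bit at position 14

14


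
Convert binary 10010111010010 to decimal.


10010111010010 in decimal = 9682

9682


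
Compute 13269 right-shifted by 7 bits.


0b11001111010101 >> 7 = 0b1100111 = 103

103


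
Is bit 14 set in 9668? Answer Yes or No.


0b10010111000100, bit 14 = 0. No

No


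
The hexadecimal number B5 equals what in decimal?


B5 hex = 181 decimal

181


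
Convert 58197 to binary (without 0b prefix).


58197 = 1110001101010101 in binary

1110001101010101


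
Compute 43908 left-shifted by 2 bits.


0b1010101110000100 << 2 = 0b101010111000010000 = 175632

175632


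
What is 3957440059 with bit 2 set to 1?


3957440059 | (1 << 2) = 3957440059 | 4 = 3957440063

3957440063


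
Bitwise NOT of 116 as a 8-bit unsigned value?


~0b1110100 = 0b10001011 = 139 (8-bit unsigned)

139


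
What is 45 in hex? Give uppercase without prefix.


45 = 2D hex

2D


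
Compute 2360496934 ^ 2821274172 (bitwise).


0b10001100101100100101001100100110 ^ 0b10101000001010010011101000111100 = 0b100100100110110110100100011010 = 614164762

614164762


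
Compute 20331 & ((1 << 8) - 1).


20331 & 255 = 107

107


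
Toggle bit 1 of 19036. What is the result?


19036 ^ (1 << 1) = 19036 ^ 2 = 19038

19038


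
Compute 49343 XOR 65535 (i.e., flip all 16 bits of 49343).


49343 ^ 65535 = 16192

16192


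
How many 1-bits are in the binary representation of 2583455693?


0b10011001111111000110011111001101 has 20 set bits

20


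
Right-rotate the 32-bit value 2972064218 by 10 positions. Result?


Rotate 0b10110001001001100001100111011010 right by 10 (32-bit) = 0b1110110101011000100100110000110 = 1991002502

1991002502


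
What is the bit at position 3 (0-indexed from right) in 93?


0b1011101, position 3 = 1

1


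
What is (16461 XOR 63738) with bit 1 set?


Step 1: 16461 ^ 63738 = 47287
Step 2: 47287 | (1 << 1) = 47287 | 2 = 47287

47287


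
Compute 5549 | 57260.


0b1010110101101 | 0b1101111110101100 = 0b1101111110101101 = 57261

57261


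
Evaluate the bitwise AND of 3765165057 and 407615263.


0b11100000011010111101110000000001 & 0b11000010010111011011100011111 = 0b10010111001010000000001 = 4953089

4953089


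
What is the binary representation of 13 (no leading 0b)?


13 = 1101 in binary

1101


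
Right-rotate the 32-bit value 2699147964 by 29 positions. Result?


Rotate 0b10100000111000011011101010111100 right by 29 (32-bit) = 0b111000011011101010111100101 = 118347237

118347237


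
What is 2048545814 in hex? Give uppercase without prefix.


2048545814 = 7A1A5416 hex

7A1A5416


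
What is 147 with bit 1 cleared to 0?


147 & ~(1 << 1) = 145

145


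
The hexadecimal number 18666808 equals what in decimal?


18666808 hex = 409364488 decimal

409364488


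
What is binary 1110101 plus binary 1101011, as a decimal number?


1110101 + 1101011 = 11100000 = 224

224


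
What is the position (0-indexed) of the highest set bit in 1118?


0b10001011110. Highest set bit at position 10

10


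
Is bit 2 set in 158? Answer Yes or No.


0b10011110, bit 2 = 1. Yes

Yes


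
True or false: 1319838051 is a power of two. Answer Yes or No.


0b1001110101010110010000101100011. Multiple bits set => No

No


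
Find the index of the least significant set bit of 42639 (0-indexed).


0b1010011010001111. Lowest set bit at position 0

0


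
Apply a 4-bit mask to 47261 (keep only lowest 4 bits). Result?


47261 & 15 = 13

13


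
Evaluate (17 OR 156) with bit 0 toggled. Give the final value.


Step 1: 17 | 156 = 157
Step 2: 157 ^ (1 << 0) = 157 ^ 1 = 156

156


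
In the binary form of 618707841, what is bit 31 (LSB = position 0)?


0b100100111000001011101110000001, position 31 = 0

0


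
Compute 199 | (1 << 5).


199 | (1 << 5) = 199 | 32 = 231

231


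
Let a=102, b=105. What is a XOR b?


102 ^ 105 = 15

15


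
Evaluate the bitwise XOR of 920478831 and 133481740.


0b110110110111010110010001101111 ^ 0b111111101001100010100001100 = 0b110001001010011010000101100011 = 824811875

824811875


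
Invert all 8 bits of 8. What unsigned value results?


8 ^ 255 = 247

247


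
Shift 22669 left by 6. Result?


0b101100010001101 << 6 = 0b101100010001101000000 = 1450816

1450816


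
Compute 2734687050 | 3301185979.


0b10100011000000000000001101001010 | 0b11000100110001000001100110111011 = 0b11100111110001000001101111111011 = 3888389115

3888389115


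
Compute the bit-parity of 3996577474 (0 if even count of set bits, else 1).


0b11101110001101101110111011000010 has 19 ones => parity 1

1


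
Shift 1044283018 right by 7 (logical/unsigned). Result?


0b111110001111100111111010001010 >> 7 = 0b11111000111110011111101 = 8158461

8158461


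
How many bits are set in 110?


0b1101110 has 5 set bits

5


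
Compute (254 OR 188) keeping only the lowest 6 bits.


Step 1: 254 | 188 = 254
Step 2: 254 & 63 = 62

62


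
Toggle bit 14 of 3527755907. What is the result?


3527755907 ^ (1 << 14) = 3527755907 ^ 16384 = 3527739523

3527739523


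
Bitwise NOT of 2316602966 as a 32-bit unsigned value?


~0b10001010000101001000111001010110 = 0b1110101111010110111000110101001 = 1978364329 (32-bit unsigned)

1978364329


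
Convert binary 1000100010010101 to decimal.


1000100010010101 in decimal = 34965

34965


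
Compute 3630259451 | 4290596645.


0b11011000011000010101110011111011 | 0b11111111101111010100111100100101 = 0b11111111111111010101111111111111 = 4294795263

4294795263


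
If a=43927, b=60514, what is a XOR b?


43927 ^ 60514 = 18421

18421


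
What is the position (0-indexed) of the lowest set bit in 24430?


0b101111101101110. Lowest set bit at position 1

1


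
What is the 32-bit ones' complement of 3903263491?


3903263491 ^ 4294967295 = 391703804

391703804


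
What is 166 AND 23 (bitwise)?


0b10100110 & 0b10111 = 0b110 = 6

6


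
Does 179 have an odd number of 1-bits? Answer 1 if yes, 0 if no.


0b10110011 has 5 ones => parity 1

1


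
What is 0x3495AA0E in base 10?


3495AA0E hex = 882223630 decimal

882223630


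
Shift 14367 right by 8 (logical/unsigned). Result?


0b11100000011111 >> 8 = 0b111000 = 56

56


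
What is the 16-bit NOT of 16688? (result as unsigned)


~0b100000100110000 = 0b1011111011001111 = 48847 (16-bit unsigned)

48847


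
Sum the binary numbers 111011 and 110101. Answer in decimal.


111011 + 110101 = 1110000 = 112

112


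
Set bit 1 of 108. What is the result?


108 | (1 << 1) = 108 | 2 = 110

110


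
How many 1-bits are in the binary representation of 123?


0b1111011 has 6 set bits

6


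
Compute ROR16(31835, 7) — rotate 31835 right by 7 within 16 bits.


Rotate 0b111110001011011 right by 7 (16-bit) = 0b1011011011111000 = 46840

46840


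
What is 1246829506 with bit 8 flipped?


1246829506 ^ (1 << 8) = 1246829506 ^ 256 = 1246829250

1246829250


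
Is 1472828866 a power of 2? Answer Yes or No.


0b1010111110010011001010111000010. Multiple bits set => No

No


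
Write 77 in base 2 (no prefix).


77 = 1001101 in binary

1001101


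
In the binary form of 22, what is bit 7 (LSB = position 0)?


0b10110, position 7 = 0

0


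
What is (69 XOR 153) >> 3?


Step 1: 69 ^ 153 = 220
Step 2: 220 >> 3 = 27

27


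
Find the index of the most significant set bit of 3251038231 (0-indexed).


0b11000001110001101110100000010111. Highest set bit at position 31

31


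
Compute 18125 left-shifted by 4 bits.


0b100011011001101 << 4 = 0b1000110110011010000 = 290000

290000


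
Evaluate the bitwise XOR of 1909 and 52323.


0b11101110101 ^ 0b1100110001100011 = 0b1100101100010110 = 51990

51990


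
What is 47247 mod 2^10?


47247 & 1023 = 143

143


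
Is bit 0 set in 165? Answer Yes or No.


0b10100101, bit 0 = 1. Yes

Yes


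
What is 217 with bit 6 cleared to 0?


217 & ~(1 << 6) = 153

153


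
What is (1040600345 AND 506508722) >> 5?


Step 1: 1040600345 & 506508722 = 503317776
Step 2: 503317776 >> 5 = 15728680

15728680


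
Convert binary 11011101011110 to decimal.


11011101011110 in decimal = 14174

14174


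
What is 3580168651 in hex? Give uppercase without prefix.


3580168651 = D56509CB hex

D56509CB


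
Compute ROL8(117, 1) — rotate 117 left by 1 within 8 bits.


Rotate 0b1110101 left by 1 (8-bit) = 0b11101010 = 234

234


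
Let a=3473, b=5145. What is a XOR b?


3473 ^ 5145 = 6536

6536


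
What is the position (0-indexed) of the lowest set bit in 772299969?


0b101110000010000101110011000001. Lowest set bit at position 0

0


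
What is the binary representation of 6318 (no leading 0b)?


6318 = 1100010101110 in binary

1100010101110


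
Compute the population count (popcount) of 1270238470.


0b1001011101101100100110100000110 has 15 set bits

15


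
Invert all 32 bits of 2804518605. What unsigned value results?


2804518605 ^ 4294967295 = 1490448690

1490448690


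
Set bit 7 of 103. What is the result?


103 | (1 << 7) = 103 | 128 = 231

231


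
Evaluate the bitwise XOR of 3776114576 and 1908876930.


0b11100001000100101110111110010000 ^ 0b1110001110001110010011010000010 = 0b10010000110101011100100100010010 = 2429929746

2429929746


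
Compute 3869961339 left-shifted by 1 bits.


0b11100110101010101110110001111011 << 1 = 0b111001101010101011101100011110110 = 7739922678

7739922678


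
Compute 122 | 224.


0b1111010 | 0b11100000 = 0b11111010 = 250

250


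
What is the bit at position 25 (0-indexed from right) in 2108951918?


0b1111101101101000000110101101110, position 25 = 0

0


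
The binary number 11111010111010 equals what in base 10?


11111010111010 in decimal = 16058

16058


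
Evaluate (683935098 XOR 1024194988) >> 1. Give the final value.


Step 1: 683935098 ^ 1024194988 = 365952214
Step 2: 365952214 >> 1 = 182976107

182976107


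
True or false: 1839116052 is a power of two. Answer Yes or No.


0b1101101100111101010111100010100. Multiple bits set => No

No


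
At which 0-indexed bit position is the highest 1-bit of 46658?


0b1011011001000010. Highest set bit at position 15

15


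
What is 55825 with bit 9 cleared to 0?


55825 & ~(1 << 9) = 55313

55313


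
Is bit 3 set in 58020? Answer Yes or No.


0b1110001010100100, bit 3 = 0. No

No


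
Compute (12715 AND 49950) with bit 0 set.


Step 1: 12715 & 49950 = 266
Step 2: 266 | (1 << 0) = 266 | 1 = 267

267


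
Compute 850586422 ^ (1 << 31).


850586422 ^ (1 << 31) = 850586422 ^ 2147483648 = 2998070070

2998070070


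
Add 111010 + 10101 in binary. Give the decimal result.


111010 + 10101 = 1001111 = 79

79


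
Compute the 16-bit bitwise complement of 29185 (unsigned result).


~0b111001000000001 = 0b1000110111111110 = 36350 (16-bit unsigned)

36350


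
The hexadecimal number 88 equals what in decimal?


88 hex = 136 decimal

136


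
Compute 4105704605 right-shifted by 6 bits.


0b11110100101110000001010010011101 >> 6 = 0b11110100101110000001010010 = 64151634

64151634


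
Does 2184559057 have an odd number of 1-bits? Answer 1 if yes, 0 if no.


0b10000010001101011011100111010001 has 15 ones => parity 1

1


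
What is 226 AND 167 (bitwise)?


0b11100010 & 0b10100111 = 0b10100010 = 162

162


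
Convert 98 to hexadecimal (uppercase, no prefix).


98 = 62 hex

62


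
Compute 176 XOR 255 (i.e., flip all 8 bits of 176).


176 ^ 255 = 79

79


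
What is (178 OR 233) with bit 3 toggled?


Step 1: 178 | 233 = 251
Step 2: 251 ^ (1 << 3) = 251 ^ 8 = 243

243


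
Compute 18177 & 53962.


0b100011100000001 & 0b1101001011001010 = 0b100001000000000 = 16896

16896


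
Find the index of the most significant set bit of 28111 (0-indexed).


0b110110111001111. Highest set bit at position 14

14


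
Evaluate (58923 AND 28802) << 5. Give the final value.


Step 1: 58923 & 28802 = 24578
Step 2: 24578 << 5 = 786496

786496


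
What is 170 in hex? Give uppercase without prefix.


170 = AA hex

AA


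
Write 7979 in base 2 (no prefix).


7979 = 1111100101011 in binary

1111100101011


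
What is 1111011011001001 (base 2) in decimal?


1111011011001001 in decimal = 63177

63177


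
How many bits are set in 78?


0b1001110 has 4 set bits

4


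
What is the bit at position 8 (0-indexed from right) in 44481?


0b1010110111000001, position 8 = 1

1


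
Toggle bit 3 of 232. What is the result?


232 ^ (1 << 3) = 232 ^ 8 = 224

224


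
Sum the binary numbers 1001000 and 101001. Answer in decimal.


1001000 + 101001 = 1110001 = 113

113


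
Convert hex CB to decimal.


CB hex = 203 decimal

203


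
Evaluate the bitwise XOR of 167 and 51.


0b10100111 ^ 0b110011 = 0b10010100 = 148

148


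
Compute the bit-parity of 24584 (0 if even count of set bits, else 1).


0b110000000001000 has 3 ones => parity 1

1


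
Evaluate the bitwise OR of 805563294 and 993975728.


0b110000000000111110101110011110 | 0b111011001111101101110110110000 = 0b111011001111111111111110111110 = 994049982

994049982


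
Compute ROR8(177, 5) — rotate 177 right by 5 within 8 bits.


Rotate 0b10110001 right by 5 (8-bit) = 0b10001101 = 141

141


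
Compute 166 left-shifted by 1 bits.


0b10100110 << 1 = 0b101001100 = 332

332


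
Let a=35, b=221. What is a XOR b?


35 ^ 221 = 254

254


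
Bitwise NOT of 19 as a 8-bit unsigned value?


~0b10011 = 0b11101100 = 236 (8-bit unsigned)

236


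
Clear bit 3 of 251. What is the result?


251 & ~(1 << 3) = 243

243


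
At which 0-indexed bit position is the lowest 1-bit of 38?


0b100110. Lowest set bit at position 1

1


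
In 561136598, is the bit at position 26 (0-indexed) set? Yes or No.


0b100001011100100100001111010110, bit 26 = 0. No

No


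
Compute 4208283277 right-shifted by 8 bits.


0b11111010110101010100111010001101 >> 8 = 0b111110101101010101001110 = 16438606

16438606


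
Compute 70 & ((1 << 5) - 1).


70 & 31 = 6

6


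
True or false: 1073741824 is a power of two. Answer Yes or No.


0b1000000000000000000000000000000. Only one bit set => Yes

Yes


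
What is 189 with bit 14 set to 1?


189 | (1 << 14) = 189 | 16384 = 16573

16573


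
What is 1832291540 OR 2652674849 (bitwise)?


0b1101101001101101000110011010100 | 0b10011110000111001001101100100001 = 0b11111111001111101001111111110101 = 4282294261

4282294261


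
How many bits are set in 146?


0b10010010 has 3 set bits

3


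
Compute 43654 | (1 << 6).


43654 | (1 << 6) = 43654 | 64 = 43718

43718


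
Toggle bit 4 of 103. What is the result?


103 ^ (1 << 4) = 103 ^ 16 = 119

119


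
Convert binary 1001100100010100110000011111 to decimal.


1001100100010100110000011111 in decimal = 160517151

160517151


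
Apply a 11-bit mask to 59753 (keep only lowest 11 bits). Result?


59753 & 2047 = 361

361


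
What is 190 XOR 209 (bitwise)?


0b10111110 ^ 0b11010001 = 0b1101111 = 111

111


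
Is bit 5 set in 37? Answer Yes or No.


0b100101, bit 5 = 1. Yes

Yes


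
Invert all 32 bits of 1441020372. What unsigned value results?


1441020372 ^ 4294967295 = 2853946923

2853946923


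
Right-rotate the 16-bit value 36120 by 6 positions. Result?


Rotate 0b1000110100011000 right by 6 (16-bit) = 0b110001000110100 = 25140

25140


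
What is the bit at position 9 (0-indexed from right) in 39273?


0b1001100101101001, position 9 = 0

0


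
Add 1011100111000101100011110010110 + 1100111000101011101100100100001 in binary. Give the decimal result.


1011100111000101100011110010110 + 1100111000101011101100100100001 = 11000011111110001010000010110111 = 3287851191

3287851191


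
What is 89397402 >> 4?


0b101010101000001100010011010 >> 4 = 0b10101010100000110001001 = 5587337

5587337


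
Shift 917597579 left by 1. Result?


0b110110101100010110110110001011 << 1 = 0b1101101011000101101101100010110 = 1835195158

1835195158


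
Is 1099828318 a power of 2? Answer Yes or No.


0b1000001100011100000110001011110. Multiple bits set => No

No


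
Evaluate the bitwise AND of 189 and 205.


0b10111101 & 0b11001101 = 0b10001101 = 141

141


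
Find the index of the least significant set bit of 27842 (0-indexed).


0b110110011000010. Lowest set bit at position 1

1


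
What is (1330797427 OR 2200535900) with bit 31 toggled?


Step 1: 1330797427 | 2200535900 = 3481000831
Step 2: 3481000831 ^ (1 << 31) = 3481000831 ^ 2147483648 = 1333517183

1333517183


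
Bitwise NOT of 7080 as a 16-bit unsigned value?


~0b1101110101000 = 0b1110010001010111 = 58455 (16-bit unsigned)

58455


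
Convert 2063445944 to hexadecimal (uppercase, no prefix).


2063445944 = 7AFDAFB8 hex

7AFDAFB8


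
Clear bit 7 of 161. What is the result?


161 & ~(1 << 7) = 33

33


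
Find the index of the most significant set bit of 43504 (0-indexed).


0b1010100111110000. Highest set bit at position 15

15


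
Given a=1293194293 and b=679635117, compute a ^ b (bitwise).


1293194293 ^ 679635117 = 1704393880

1704393880


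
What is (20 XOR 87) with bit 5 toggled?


Step 1: 20 ^ 87 = 67
Step 2: 67 ^ (1 << 5) = 67 ^ 32 = 99

99


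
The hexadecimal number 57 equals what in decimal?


57 hex = 87 decimal

87


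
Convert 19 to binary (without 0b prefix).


19 = 10011 in binary

10011


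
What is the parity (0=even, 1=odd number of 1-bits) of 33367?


0b1000001001010111 has 7 ones => parity 1

1


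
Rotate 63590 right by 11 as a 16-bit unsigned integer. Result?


Rotate 0b1111100001100110 right by 11 (16-bit) = 0b110011011111 = 3295

3295


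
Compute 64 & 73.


0b1000000 & 0b1001001 = 0b1000000 = 64

64


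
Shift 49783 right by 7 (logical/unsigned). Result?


0b1100001001110111 >> 7 = 0b110000100 = 388

388


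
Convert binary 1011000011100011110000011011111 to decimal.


1011000011100011110000011011111 in decimal = 1483858143

1483858143


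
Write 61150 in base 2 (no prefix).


61150 = 1110111011011110 in binary

1110111011011110


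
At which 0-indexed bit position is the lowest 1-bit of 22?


0b10110. Lowest set bit at position 1

1
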